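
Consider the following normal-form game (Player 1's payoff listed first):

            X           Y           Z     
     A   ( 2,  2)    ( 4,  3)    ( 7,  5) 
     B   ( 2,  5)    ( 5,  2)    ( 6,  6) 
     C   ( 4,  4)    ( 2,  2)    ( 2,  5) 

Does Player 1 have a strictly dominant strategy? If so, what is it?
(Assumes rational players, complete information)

No strictly dominant strategy exists for Player 1

Work:
A strategy strictly dominates another if it gives a strictly higher payoff against every opponent action. Compare each pair of P1's strategies column-by-column:
  A vs B: [2 vs 2, 4 vs 5, 7 vs 6] → A does not strictly dominate B (column X: 2 ≤ 2)
  A vs C: [2 vs 4, 4 vs 2, 7 vs 2] → A does not strictly dominate C (column X: 2 ≤ 4)
  B vs A: [2 vs 2, 5 vs 4, 6 vs 7] → B does not strictly dominate A (column X: 2 ≤ 2)
  B vs C: [2 vs 4, 5 vs 2, 6 vs 2] → B does not strictly dominate C (column X: 2 ≤ 4)
  C vs A: [4 vs 2, 2 vs 4, 2 vs 7] → C does not strictly dominate A (column Y: 2 ≤ 4)
  C vs B: [4 vs 2, 2 vs 5, 2 vs 6] → C does not strictly dominate B (column Y: 2 ≤ 5)
No single strategy strictly dominates all others → no strictly dominant strategy.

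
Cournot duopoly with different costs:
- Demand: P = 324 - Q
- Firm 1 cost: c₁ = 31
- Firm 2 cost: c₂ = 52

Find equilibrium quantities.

q₁* = 104.67, q₂* = 83.67

Work:
Reaction: q₁ = (324 - 31 - q₂)/2
Reaction: q₂ = (324 - 52 - q₁)/2
Solve simultaneously:
q₁* = (324 - 2×31 + 52)/3 = 104.67
q₂* = (324 - 2×52 + 31)/3 = 83.67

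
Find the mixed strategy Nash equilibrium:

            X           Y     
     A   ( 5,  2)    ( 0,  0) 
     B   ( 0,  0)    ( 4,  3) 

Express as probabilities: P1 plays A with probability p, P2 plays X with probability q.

p = 0.6, q = 0.4444

Work:
Find probabilities that make opponent indifferent:
P2 chooses q to make P1 indifferent between A and B
P1 chooses p to make P2 indifferent between X and Y
Mixed NE: P1 plays (A: 0.6, B: 0.4), P2 plays (X: 0.4444, Y: 0.5556)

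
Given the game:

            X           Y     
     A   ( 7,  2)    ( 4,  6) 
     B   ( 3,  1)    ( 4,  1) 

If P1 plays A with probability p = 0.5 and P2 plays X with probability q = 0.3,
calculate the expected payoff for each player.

E[P1] = 4.3, E[P2] = 2.9

Work:
E[P1] = p·q·π₁(A,X) + p·(1-q)·π₁(A,Y) + (1-p)·q·π₁(B,X) + (1-p)·(1-q)·π₁(B,Y)
= 0.5·0.3·7 + 0.5·0.7·4 + 0.5·0.3·3 + 0.5·0.7·4
= 4.3

E[P2] = 2.9 (similar calculation)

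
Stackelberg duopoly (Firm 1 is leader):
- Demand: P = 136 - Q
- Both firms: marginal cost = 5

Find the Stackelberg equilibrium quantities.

q₁* (leader) = 65.5, q₂* (follower) = 32.75

Work:
Follower's reaction: q₂ = (a - c - q₁)/2
Leader substitutes: π₁ = q₁·(a - q₁ - (a-c-q₁)/2 - c)
FOC: q₁* = (136 - 5)/2 = 65.50
Then: q₂* = (136 - 5 - 65.5)/2 = 32.75
Leader has first-mover advantage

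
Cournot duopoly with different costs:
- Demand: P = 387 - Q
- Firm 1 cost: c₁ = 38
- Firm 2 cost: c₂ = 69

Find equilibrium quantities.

q₁* = 126.67, q₂* = 95.67

Work:
Reaction: q₁ = (387 - 38 - q₂)/2
Reaction: q₂ = (387 - 69 - q₁)/2
Solve simultaneously:
q₁* = (387 - 2×38 + 69)/3 = 126.67
q₂* = (387 - 2×69 + 38)/3 = 95.67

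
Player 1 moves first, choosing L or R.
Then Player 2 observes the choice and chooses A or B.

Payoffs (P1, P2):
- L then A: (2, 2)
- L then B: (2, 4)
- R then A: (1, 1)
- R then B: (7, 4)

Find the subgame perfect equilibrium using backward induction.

P1 plays R, P2 plays B after L and B after R; Payoff (7, 4)

Work:
Backward induction:
After L: P2 chooses B → P1 gets 2
After R: P2 chooses B → P1 gets 7
P1 chooses R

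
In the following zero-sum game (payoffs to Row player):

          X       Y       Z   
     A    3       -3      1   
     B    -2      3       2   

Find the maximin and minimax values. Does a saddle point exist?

Maximin = -2, Minimax = 2, Saddle: False

Work:
Row minimums: [-3, -2] → maximin = -2
Column maximums: [3, 3, 2] → minimax = 2
No saddle point (maximin ≠ minimax). Mixed strategy needed.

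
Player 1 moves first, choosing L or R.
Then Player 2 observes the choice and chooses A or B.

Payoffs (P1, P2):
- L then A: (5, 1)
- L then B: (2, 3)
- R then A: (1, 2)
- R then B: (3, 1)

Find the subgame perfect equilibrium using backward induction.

P1 plays L, P2 plays B after L and A after R; Payoff (2, 3)

Work:
Backward induction:
After L: P2 chooses B → P1 gets 2
After R: P2 chooses A → P1 gets 1
P1 chooses L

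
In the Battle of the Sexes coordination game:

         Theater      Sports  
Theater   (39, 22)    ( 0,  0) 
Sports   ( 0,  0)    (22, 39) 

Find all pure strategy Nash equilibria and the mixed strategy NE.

Pure NE: (Theater, Theater) and (Sports, Sports); Mixed NE: p = 0.6393, q = 0.3607

Work:
Check pure NE:
(Theater, Theater): (39, 22) - no unilateral deviation beneficial
(Sports, Sports): (22, 39) - no unilateral deviation beneficial
Mixed NE: P1 plays Theater with p = 0.6393, P2 plays Theater with q = 0.3607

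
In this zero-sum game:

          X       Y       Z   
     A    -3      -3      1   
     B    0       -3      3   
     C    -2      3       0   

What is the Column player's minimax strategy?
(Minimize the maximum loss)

Column should play X, value = 0

Work:
Column player minimizes Row's maximum payoff:
Column X: max payoff to Row = 0
Column Y: max payoff to Row = 3
Column Z: max payoff to Row = 3
Minimum is 0, achieved by column X.
Minimax strategy: X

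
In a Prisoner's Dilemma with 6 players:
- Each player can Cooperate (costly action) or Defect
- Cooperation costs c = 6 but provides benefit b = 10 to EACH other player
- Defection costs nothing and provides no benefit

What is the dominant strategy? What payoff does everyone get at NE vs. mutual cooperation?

Dominant: Defect; NE payoff = 0; Coop payoff = 44

Work:
Defect dominates (saves cost c = 6, benefit to others is external)
NE: All defect → everyone gets 0
If all cooperate: each receives (5)×10 - 6 = 44
Social dilemma: 44 > 0 but NE gives 0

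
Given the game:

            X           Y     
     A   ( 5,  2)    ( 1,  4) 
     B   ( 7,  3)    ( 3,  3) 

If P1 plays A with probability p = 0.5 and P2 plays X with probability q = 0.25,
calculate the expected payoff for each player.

E[P1] = 3.0, E[P2] = 3.25

Work:
E[P1] = p·q·π₁(A,X) + p·(1-q)·π₁(A,Y) + (1-p)·q·π₁(B,X) + (1-p)·(1-q)·π₁(B,Y)
= 0.5·0.25·5 + 0.5·0.75·1 + 0.5·0.25·7 + 0.5·0.75·3
= 3.0

E[P2] = 3.25 (similar calculation)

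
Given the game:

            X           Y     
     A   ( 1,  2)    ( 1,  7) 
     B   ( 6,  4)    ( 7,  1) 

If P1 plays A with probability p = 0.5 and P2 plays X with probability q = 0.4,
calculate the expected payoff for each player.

E[P1] = 3.8, E[P2] = 3.6

Work:
E[P1] = p·q·π₁(A,X) + p·(1-q)·π₁(A,Y) + (1-p)·q·π₁(B,X) + (1-p)·(1-q)·π₁(B,Y)
= 0.5·0.4·1 + 0.5·0.6·1 + 0.5·0.4·6 + 0.5·0.6·7
= 3.8

E[P2] = 3.6 (similar calculation)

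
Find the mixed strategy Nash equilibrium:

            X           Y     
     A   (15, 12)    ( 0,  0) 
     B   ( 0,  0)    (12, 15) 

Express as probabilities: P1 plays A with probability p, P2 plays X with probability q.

p = 0.5556, q = 0.4444

Work:
Find probabilities that make opponent indifferent:
P2 chooses q to make P1 indifferent between A and B
P1 chooses p to make P2 indifferent between X and Y
Mixed NE: P1 plays (A: 0.5556, B: 0.4444), P2 plays (X: 0.4444, Y: 0.5556)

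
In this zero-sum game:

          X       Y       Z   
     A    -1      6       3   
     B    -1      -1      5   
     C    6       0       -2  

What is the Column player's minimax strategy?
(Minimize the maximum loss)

Column should play Z, value = 5

Work:
Column player minimizes Row's maximum payoff:
Column X: max payoff to Row = 6
Column Y: max payoff to Row = 6
Column Z: max payoff to Row = 5
Minimum is 5, achieved by column Z.
Minimax strategy: Z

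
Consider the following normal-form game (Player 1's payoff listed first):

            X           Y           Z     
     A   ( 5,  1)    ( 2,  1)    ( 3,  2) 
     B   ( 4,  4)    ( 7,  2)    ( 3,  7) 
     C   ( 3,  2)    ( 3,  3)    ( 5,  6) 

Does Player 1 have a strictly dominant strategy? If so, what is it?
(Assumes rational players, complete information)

No strictly dominant strategy exists for Player 1

Work:
A strategy strictly dominates another if it gives a strictly higher payoff against every opponent action. Compare each pair of P1's strategies column-by-column:
  A vs B: [5 vs 4, 2 vs 7, 3 vs 3] → A does not strictly dominate B (column Y: 2 ≤ 7)
  A vs C: [5 vs 3, 2 vs 3, 3 vs 5] → A does not strictly dominate C (column Y: 2 ≤ 3)
  B vs A: [4 vs 5, 7 vs 2, 3 vs 3] → B does not strictly dominate A (column X: 4 ≤ 5)
  B vs C: [4 vs 3, 7 vs 3, 3 vs 5] → B does not strictly dominate C (column Z: 3 ≤ 5)
  C vs A: [3 vs 5, 3 vs 2, 5 vs 3] → C does not strictly dominate A (column X: 3 ≤ 5)
  C vs B: [3 vs 4, 3 vs 7, 5 vs 3] → C does not strictly dominate B (column X: 3 ≤ 4)
No single strategy strictly dominates all others → no strictly dominant strategy.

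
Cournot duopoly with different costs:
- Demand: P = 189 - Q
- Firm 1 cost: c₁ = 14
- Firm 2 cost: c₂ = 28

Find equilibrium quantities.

q₁* = 63.0, q₂* = 49.0

Work:
Reaction: q₁ = (189 - 14 - q₂)/2
Reaction: q₂ = (189 - 28 - q₁)/2
Solve simultaneously:
q₁* = (189 - 2×14 + 28)/3 = 63.0
q₂* = (189 - 2×28 + 14)/3 = 49.0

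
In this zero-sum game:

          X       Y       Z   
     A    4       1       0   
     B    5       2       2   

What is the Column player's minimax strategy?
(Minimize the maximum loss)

Column should play Y or Z (all achieve the minimum), value = 2

Work:
Column player minimizes Row's maximum payoff:
Column X: max payoff to Row = 5
Column Y: max payoff to Row = 2
Column Z: max payoff to Row = 2
Minimum is 2, achieved by columns Y, Z (tied).
Each of Y or Z is a minimax strategy.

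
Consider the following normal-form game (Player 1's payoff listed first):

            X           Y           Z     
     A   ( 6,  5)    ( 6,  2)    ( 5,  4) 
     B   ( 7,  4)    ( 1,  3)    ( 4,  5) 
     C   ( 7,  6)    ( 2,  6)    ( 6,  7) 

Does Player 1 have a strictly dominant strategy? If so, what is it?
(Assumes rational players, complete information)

No strictly dominant strategy exists for Player 1

Work:
A strategy strictly dominates another if it gives a strictly higher payoff against every opponent action. Compare each pair of P1's strategies column-by-column:
  A vs B: [6 vs 7, 6 vs 1, 5 vs 4] → A does not strictly dominate B (column X: 6 ≤ 7)
  A vs C: [6 vs 7, 6 vs 2, 5 vs 6] → A does not strictly dominate C (column X: 6 ≤ 7)
  B vs A: [7 vs 6, 1 vs 6, 4 vs 5] → B does not strictly dominate A (column Y: 1 ≤ 6)
  B vs C: [7 vs 7, 1 vs 2, 4 vs 6] → B does not strictly dominate C (column X: 7 ≤ 7)
  C vs A: [7 vs 6, 2 vs 6, 6 vs 5] → C does not strictly dominate A (column Y: 2 ≤ 6)
  C vs B: [7 vs 7, 2 vs 1, 6 vs 4] → C does not strictly dominate B (column X: 7 ≤ 7)
No single strategy strictly dominates all others → no strictly dominant strategy.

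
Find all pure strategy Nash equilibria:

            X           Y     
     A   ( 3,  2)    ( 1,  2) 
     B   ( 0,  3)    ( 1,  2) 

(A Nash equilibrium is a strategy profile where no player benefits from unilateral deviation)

Nash equilibrium: (A, X), (A, Y)

Work:
Best responses:
  P1 vs X: payoffs [3, 0] → best response A (payoff 3)
  P1 vs Y: payoffs [1, 1] → best response A/B (payoff 1)
  P2 vs A: payoffs [2, 2] → best response X/Y (payoff 2)
  P2 vs B: payoffs [3, 2] → best response X (payoff 3)
Mutual best responses: (A,X), (A,Y) → Nash equilibria.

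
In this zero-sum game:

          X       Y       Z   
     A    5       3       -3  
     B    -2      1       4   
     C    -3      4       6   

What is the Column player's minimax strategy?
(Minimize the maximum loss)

Column should play Y, value = 4

Work:
Column player minimizes Row's maximum payoff:
Column X: max payoff to Row = 5
Column Y: max payoff to Row = 4
Column Z: max payoff to Row = 6
Minimum is 4, achieved by column Y.
Minimax strategy: Y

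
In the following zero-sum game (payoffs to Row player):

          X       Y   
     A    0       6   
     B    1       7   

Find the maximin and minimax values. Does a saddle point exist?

Maximin = 1, Minimax = 1, Saddle: True

Work:
Row minimums: [0, 1] → maximin = 1
Column maximums: [1, 7] → minimax = 1
Saddle point exists! Game value = 1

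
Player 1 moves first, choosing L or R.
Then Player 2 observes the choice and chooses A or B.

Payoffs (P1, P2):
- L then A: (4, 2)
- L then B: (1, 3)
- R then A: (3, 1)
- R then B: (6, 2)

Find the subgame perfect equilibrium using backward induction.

P1 plays R, P2 plays B after L and B after R; Payoff (6, 2)

Work:
Backward induction:
After L: P2 chooses B → P1 gets 1
After R: P2 chooses B → P1 gets 6
P1 chooses R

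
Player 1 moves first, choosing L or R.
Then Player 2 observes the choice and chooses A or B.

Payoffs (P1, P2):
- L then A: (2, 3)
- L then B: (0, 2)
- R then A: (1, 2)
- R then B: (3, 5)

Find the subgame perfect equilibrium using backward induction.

P1 plays R, P2 plays A after L and B after R; Payoff (3, 5)

Work:
Backward induction:
After L: P2 chooses A → P1 gets 2
After R: P2 chooses B → P1 gets 3
P1 chooses R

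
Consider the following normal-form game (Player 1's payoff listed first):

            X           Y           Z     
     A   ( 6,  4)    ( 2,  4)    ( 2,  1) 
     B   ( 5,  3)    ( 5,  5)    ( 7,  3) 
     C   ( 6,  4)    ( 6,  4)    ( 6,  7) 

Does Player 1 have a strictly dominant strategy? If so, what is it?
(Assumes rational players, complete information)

No strictly dominant strategy exists for Player 1

Work:
A strategy strictly dominates another if it gives a strictly higher payoff against every opponent action. Compare each pair of P1's strategies column-by-column:
  A vs B: [6 vs 5, 2 vs 5, 2 vs 7] → A does not strictly dominate B (column Y: 2 ≤ 5)
  A vs C: [6 vs 6, 2 vs 6, 2 vs 6] → A does not strictly dominate C (column X: 6 ≤ 6)
  B vs A: [5 vs 6, 5 vs 2, 7 vs 2] → B does not strictly dominate A (column X: 5 ≤ 6)
  B vs C: [5 vs 6, 5 vs 6, 7 vs 6] → B does not strictly dominate C (column X: 5 ≤ 6)
  C vs A: [6 vs 6, 6 vs 2, 6 vs 2] → C does not strictly dominate A (column X: 6 ≤ 6)
  C vs B: [6 vs 5, 6 vs 5, 6 vs 7] → C does not strictly dominate B (column Z: 6 ≤ 7)
No single strategy strictly dominates all others → no strictly dominant strategy.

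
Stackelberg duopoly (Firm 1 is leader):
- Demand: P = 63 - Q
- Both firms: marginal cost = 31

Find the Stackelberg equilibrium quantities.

q₁* (leader) = 16.0, q₂* (follower) = 8.0

Work:
Follower's reaction: q₂ = (a - c - q₁)/2
Leader substitutes: π₁ = q₁·(a - q₁ - (a-c-q₁)/2 - c)
FOC: q₁* = (63 - 31)/2 = 16.00
Then: q₂* = (63 - 31 - 16.0)/2 = 8.00
Leader has first-mover advantage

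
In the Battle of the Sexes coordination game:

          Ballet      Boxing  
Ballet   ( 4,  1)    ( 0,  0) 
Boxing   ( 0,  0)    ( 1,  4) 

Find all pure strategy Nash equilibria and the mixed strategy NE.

Pure NE: (Ballet, Ballet) and (Boxing, Boxing); Mixed NE: p = 0.8, q = 0.2

Work:
Check pure NE:
(Ballet, Ballet): (4, 1) - no unilateral deviation beneficial
(Boxing, Boxing): (1, 4) - no unilateral deviation beneficial
Mixed NE: P1 plays Ballet with p = 0.8, P2 plays Ballet with q = 0.2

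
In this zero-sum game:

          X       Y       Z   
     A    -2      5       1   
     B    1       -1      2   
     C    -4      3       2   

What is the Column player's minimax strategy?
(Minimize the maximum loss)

Column should play X, value = 1

Work:
Column player minimizes Row's maximum payoff:
Column X: max payoff to Row = 1
Column Y: max payoff to Row = 5
Column Z: max payoff to Row = 2
Minimum is 1, achieved by column X.
Minimax strategy: X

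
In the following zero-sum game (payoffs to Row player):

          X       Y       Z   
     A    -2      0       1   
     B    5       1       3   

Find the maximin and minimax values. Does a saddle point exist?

Maximin = 1, Minimax = 1, Saddle: True

Work:
Row minimums: [-2, 1] → maximin = 1
Column maximums: [5, 1, 3] → minimax = 1
Saddle point exists! Game value = 1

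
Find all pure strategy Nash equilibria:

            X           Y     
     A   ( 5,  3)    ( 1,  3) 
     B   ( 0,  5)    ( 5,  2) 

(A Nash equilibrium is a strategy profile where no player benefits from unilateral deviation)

Nash equilibrium: (A, X)

Work:
Best responses:
  P1 vs X: payoffs [5, 0] → best response A (payoff 5)
  P1 vs Y: payoffs [1, 5] → best response B (payoff 5)
  P2 vs A: payoffs [3, 3] → best response X/Y (payoff 3)
  P2 vs B: payoffs [5, 2] → best response X (payoff 5)
Mutual best responses: (A,X) → Nash equilibria.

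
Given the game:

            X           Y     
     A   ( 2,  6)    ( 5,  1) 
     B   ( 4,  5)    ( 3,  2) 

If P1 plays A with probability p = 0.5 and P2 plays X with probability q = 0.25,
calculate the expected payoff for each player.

E[P1] = 3.75, E[P2] = 2.5

Work:
E[P1] = p·q·π₁(A,X) + p·(1-q)·π₁(A,Y) + (1-p)·q·π₁(B,X) + (1-p)·(1-q)·π₁(B,Y)
= 0.5·0.25·2 + 0.5·0.75·5 + 0.5·0.25·4 + 0.5·0.75·3
= 3.75

E[P2] = 2.5 (similar calculation)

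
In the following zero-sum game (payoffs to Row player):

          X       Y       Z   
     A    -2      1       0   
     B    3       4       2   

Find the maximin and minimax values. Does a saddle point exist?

Maximin = 2, Minimax = 2, Saddle: True

Work:
Row minimums: [-2, 2] → maximin = 2
Column maximums: [3, 4, 2] → minimax = 2
Saddle point exists! Game value = 2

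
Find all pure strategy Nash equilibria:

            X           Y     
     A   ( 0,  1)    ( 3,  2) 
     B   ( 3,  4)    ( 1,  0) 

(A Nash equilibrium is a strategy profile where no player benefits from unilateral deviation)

Nash equilibrium: (A, Y), (B, X)

Work:
Best responses:
  P1 vs X: payoffs [0, 3] → best response B (payoff 3)
  P1 vs Y: payoffs [3, 1] → best response A (payoff 3)
  P2 vs A: payoffs [1, 2] → best response Y (payoff 2)
  P2 vs B: payoffs [4, 0] → best response X (payoff 4)
Mutual best responses: (A,Y), (B,X) → Nash equilibria.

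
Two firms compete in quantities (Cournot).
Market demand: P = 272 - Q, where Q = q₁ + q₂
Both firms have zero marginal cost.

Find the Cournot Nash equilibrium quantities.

q₁* = q₂* = 90.67; P* = 90.67

Work:
Profit: π_i = P·q_i = (a - q_i - q_j)·q_i
FOC: ∂π_i/∂q_i = a - 2q_i - q_j = 0
Reaction function: q_i = (272 - q_j)/2
Symmetry: q* = 272/3 = 90.67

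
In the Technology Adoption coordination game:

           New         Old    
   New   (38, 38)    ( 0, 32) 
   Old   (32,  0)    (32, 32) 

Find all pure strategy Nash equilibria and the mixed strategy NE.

Pure NE: (New, New) and (Old, Old); Mixed NE: p = 0.8421, q = 0.8421

Work:
Check pure NE:
(New, New): (38, 38) - no unilateral deviation beneficial
(Old, Old): (32, 32) - no unilateral deviation beneficial
Mixed NE: P1 plays New with p = 0.8421, P2 plays New with q = 0.8421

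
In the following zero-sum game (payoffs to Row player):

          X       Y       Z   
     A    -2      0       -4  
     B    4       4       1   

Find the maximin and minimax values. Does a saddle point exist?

Maximin = 1, Minimax = 1, Saddle: True

Work:
Row minimums: [-4, 1] → maximin = 1
Column maximums: [4, 4, 1] → minimax = 1
Saddle point exists! Game value = 1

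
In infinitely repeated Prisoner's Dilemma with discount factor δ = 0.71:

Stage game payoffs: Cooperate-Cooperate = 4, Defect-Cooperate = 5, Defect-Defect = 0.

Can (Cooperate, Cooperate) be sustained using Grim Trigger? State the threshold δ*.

δ* = 0.2; since δ = 0.71 ≥ 0.2, cooperation can be sustained

Work:
For Grim Trigger:
Cooperate forever: 4/(1-δ)
Defect then punished: 5 + 0·δ/(1-δ)
Need: 4/(1-δ) ≥ 5 + 0·δ/(1-δ)
Solving: δ ≥ (T-R)/(T-P) = (5-4)/(5-0) = 0.2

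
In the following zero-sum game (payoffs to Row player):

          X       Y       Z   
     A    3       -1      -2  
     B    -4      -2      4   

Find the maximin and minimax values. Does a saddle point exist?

Maximin = -2, Minimax = -1, Saddle: False

Work:
Row minimums: [-2, -4] → maximin = -2
Column maximums: [3, -1, 4] → minimax = -1
No saddle point (maximin ≠ minimax). Mixed strategy needed.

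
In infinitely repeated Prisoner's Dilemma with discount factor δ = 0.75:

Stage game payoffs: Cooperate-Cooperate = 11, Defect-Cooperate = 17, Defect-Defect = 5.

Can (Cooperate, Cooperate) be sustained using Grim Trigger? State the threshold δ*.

δ* = 0.5; since δ = 0.75 ≥ 0.5, cooperation can be sustained

Work:
For Grim Trigger:
Cooperate forever: 11/(1-δ)
Defect then punished: 17 + 5·δ/(1-δ)
Need: 11/(1-δ) ≥ 17 + 5·δ/(1-δ)
Solving: δ ≥ (T-R)/(T-P) = (17-11)/(17-5) = 0.5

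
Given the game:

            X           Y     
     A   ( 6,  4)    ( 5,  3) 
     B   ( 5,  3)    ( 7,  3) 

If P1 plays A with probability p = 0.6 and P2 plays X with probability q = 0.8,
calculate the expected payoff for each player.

E[P1] = 5.64, E[P2] = 3.48

Work:
E[P1] = p·q·π₁(A,X) + p·(1-q)·π₁(A,Y) + (1-p)·q·π₁(B,X) + (1-p)·(1-q)·π₁(B,Y)
= 0.6·0.8·6 + 0.6·0.2·5 + 0.4·0.8·5 + 0.4·0.2·7
= 5.64

E[P2] = 3.48 (similar calculation)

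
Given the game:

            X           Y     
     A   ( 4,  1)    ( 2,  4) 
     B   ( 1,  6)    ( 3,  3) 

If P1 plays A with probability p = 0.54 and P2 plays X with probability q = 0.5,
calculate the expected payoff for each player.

E[P1] = 2.54, E[P2] = 3.42

Work:
E[P1] = p·q·π₁(A,X) + p·(1-q)·π₁(A,Y) + (1-p)·q·π₁(B,X) + (1-p)·(1-q)·π₁(B,Y)
= 0.54·0.5·4 + 0.54·0.5·2 + 0.46·0.5·1 + 0.46·0.5·3
= 2.54

E[P2] = 3.42 (similar calculation)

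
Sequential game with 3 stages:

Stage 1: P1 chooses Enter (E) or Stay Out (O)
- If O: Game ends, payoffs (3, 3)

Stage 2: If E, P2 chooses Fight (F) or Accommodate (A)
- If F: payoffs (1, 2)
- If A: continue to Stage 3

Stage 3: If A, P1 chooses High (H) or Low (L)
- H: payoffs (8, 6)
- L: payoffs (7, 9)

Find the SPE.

SPE: (E, A, H); Outcome (8, 6)

Work:
Stage 3: P1 chooses H (8 vs 7)
Stage 2: P2: F->2, A->6 (anticipating H). Choose A
Stage 1: P1: O->3, E->8 (anticipating A, H). Choose E
SPE path: E -> A -> H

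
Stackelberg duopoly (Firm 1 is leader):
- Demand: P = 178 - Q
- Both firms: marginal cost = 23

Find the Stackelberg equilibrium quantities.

q₁* (leader) = 77.5, q₂* (follower) = 38.75

Work:
Follower's reaction: q₂ = (a - c - q₁)/2
Leader substitutes: π₁ = q₁·(a - q₁ - (a-c-q₁)/2 - c)
FOC: q₁* = (178 - 23)/2 = 77.50
Then: q₂* = (178 - 23 - 77.5)/2 = 38.75
Leader has first-mover advantage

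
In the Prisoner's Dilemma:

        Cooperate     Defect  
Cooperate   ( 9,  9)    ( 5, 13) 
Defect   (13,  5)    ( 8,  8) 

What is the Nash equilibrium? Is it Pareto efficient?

(Defect, Defect) is NE; not Pareto efficient

Work:
Defect dominates Cooperate for both players:
If P2 cooperates: Defect (13) > Cooperate (9)
If P2 defects: Defect (8) > Cooperate (5)
NE: (Defect, Defect) with payoff (8, 8)
But (Cooperate, Cooperate) = (9, 9) Pareto dominates (8, 8)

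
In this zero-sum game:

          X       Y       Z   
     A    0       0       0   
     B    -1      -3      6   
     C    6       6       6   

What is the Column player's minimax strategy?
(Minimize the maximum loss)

Column should play X or Y or Z (all achieve the minimum), value = 6

Work:
Column player minimizes Row's maximum payoff:
Column X: max payoff to Row = 6
Column Y: max payoff to Row = 6
Column Z: max payoff to Row = 6
Minimum is 6, achieved by columns X, Y, Z (tied).
Each of X or Y or Z is a minimax strategy.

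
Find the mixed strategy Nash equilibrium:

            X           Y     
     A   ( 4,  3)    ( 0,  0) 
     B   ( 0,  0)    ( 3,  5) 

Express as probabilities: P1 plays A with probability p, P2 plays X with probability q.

p = 0.625, q = 0.4286

Work:
Find probabilities that make opponent indifferent:
P2 chooses q to make P1 indifferent between A and B
P1 chooses p to make P2 indifferent between X and Y
Mixed NE: P1 plays (A: 0.625, B: 0.375), P2 plays (X: 0.4286, Y: 0.5714)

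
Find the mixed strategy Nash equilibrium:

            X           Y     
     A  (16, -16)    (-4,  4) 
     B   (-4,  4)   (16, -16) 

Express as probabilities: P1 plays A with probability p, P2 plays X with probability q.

p = 0.5, q = 0.5

Work:
Find probabilities that make opponent indifferent:
P2 chooses q to make P1 indifferent between A and B
P1 chooses p to make P2 indifferent between X and Y
Mixed NE: P1 plays (A: 0.5, B: 0.5), P2 plays (X: 0.5, Y: 0.5)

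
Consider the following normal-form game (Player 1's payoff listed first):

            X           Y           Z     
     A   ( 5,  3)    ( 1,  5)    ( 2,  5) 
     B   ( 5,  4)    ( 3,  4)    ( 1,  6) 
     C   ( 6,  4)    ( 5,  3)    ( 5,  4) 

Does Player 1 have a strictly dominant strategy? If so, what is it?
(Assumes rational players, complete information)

Yes, Player 1's strictly dominant strategy is C

Work:
A strategy strictly dominates another if it gives a strictly higher payoff against every opponent action. Compare each pair of P1's strategies column-by-column:
  A vs B: [5 vs 5, 1 vs 3, 2 vs 1] → A does not strictly dominate B (column X: 5 ≤ 5)
  A vs C: [5 vs 6, 1 vs 5, 2 vs 5] → A does not strictly dominate C (column X: 5 ≤ 6)
  B vs A: [5 vs 5, 3 vs 1, 1 vs 2] → B does not strictly dominate A (column X: 5 ≤ 5)
  B vs C: [5 vs 6, 3 vs 5, 1 vs 5] → B does not strictly dominate C (column X: 5 ≤ 6)
  C vs A: [6 vs 5, 5 vs 1, 5 vs 2] → C strictly dominates A
  C vs B: [6 vs 5, 5 vs 3, 5 vs 1] → C strictly dominates B
C strictly dominates every other strategy → strictly dominant.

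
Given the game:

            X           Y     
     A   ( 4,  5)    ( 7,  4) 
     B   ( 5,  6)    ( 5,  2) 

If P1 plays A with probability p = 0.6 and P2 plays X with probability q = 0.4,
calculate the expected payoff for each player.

E[P1] = 5.48, E[P2] = 4.08

Work:
E[P1] = p·q·π₁(A,X) + p·(1-q)·π₁(A,Y) + (1-p)·q·π₁(B,X) + (1-p)·(1-q)·π₁(B,Y)
= 0.6·0.4·4 + 0.6·0.6·7 + 0.4·0.4·5 + 0.4·0.6·5
= 5.48

E[P2] = 4.08 (similar calculation)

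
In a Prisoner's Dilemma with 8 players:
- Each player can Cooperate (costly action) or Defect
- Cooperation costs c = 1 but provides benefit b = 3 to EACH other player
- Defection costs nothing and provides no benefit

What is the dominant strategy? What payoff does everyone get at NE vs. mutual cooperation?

Dominant: Defect; NE payoff = 0; Coop payoff = 20

Work:
Defect dominates (saves cost c = 1, benefit to others is external)
NE: All defect → everyone gets 0
If all cooperate: each receives (7)×3 - 1 = 20
Social dilemma: 20 > 0 but NE gives 0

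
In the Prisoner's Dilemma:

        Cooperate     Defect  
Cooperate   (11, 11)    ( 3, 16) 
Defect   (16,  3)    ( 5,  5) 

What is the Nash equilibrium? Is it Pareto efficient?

(Defect, Defect) is NE; not Pareto efficient

Work:
Defect dominates Cooperate for both players:
If P2 cooperates: Defect (16) > Cooperate (11)
If P2 defects: Defect (5) > Cooperate (3)
NE: (Defect, Defect) with payoff (5, 5)
But (Cooperate, Cooperate) = (11, 11) Pareto dominates (5, 5)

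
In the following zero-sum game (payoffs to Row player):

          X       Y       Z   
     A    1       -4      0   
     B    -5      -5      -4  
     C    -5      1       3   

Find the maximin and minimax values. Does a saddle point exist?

Maximin = -4, Minimax = 1, Saddle: False

Work:
Row minimums: [-4, -5, -5] → maximin = -4
Column maximums: [1, 1, 3] → minimax = 1
No saddle point (maximin ≠ minimax). Mixed strategy needed.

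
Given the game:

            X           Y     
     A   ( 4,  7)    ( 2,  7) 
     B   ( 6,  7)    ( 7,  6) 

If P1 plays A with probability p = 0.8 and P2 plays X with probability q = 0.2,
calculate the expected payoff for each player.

E[P1] = 3.28, E[P2] = 6.84

Work:
E[P1] = p·q·π₁(A,X) + p·(1-q)·π₁(A,Y) + (1-p)·q·π₁(B,X) + (1-p)·(1-q)·π₁(B,Y)
= 0.8·0.2·4 + 0.8·0.8·2 + 0.2·0.2·6 + 0.2·0.8·7
= 3.28

E[P2] = 6.84 (similar calculation)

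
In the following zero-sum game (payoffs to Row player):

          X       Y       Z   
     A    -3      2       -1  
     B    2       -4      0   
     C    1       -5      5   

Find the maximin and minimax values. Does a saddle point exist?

Maximin = -3, Minimax = 2, Saddle: False

Work:
Row minimums: [-3, -4, -5] → maximin = -3
Column maximums: [2, 2, 5] → minimax = 2
No saddle point (maximin ≠ minimax). Mixed strategy needed.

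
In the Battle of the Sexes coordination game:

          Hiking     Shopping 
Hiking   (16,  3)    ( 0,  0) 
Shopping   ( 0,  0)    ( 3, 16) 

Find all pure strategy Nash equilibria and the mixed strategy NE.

Pure NE: (Hiking, Hiking) and (Shopping, Shopping); Mixed NE: p = 0.8421, q = 0.1579

Work:
Check pure NE:
(Hiking, Hiking): (16, 3) - no unilateral deviation beneficial
(Shopping, Shopping): (3, 16) - no unilateral deviation beneficial
Mixed NE: P1 plays Hiking with p = 0.8421, P2 plays Hiking with q = 0.1579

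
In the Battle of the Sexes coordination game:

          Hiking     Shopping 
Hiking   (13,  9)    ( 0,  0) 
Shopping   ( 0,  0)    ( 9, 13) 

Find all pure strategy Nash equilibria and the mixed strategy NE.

Pure NE: (Hiking, Hiking) and (Shopping, Shopping); Mixed NE: p = 0.5909, q = 0.4091

Work:
Check pure NE:
(Hiking, Hiking): (13, 9) - no unilateral deviation beneficial
(Shopping, Shopping): (9, 13) - no unilateral deviation beneficial
Mixed NE: P1 plays Hiking with p = 0.5909, P2 plays Hiking with q = 0.4091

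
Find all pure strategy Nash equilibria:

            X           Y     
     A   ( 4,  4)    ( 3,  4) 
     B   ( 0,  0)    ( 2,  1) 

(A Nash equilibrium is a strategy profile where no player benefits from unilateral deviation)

Nash equilibrium: (A, X), (A, Y)

Work:
Best responses:
  P1 vs X: payoffs [4, 0] → best response A (payoff 4)
  P1 vs Y: payoffs [3, 2] → best response A (payoff 3)
  P2 vs A: payoffs [4, 4] → best response X/Y (payoff 4)
  P2 vs B: payoffs [0, 1] → best response Y (payoff 1)
Mutual best responses: (A,X), (A,Y) → Nash equilibria.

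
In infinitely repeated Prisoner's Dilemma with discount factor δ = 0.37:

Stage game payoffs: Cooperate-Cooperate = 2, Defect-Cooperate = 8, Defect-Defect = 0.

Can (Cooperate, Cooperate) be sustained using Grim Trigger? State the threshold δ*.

δ* = 0.75; since δ = 0.37 < 0.75, cooperation cannot be sustained

Work:
For Grim Trigger:
Cooperate forever: 2/(1-δ)
Defect then punished: 8 + 0·δ/(1-δ)
Need: 2/(1-δ) ≥ 8 + 0·δ/(1-δ)
Solving: δ ≥ (T-R)/(T-P) = (8-2)/(8-0) = 0.75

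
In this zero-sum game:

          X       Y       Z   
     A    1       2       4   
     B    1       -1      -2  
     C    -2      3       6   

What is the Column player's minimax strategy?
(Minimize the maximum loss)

Column should play X, value = 1

Work:
Column player minimizes Row's maximum payoff:
Column X: max payoff to Row = 1
Column Y: max payoff to Row = 3
Column Z: max payoff to Row = 6
Minimum is 1, achieved by column X.
Minimax strategy: X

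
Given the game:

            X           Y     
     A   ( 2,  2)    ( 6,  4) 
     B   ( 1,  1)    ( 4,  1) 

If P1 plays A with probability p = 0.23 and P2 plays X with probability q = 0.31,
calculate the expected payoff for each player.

E[P1] = 3.4587, E[P2] = 1.5474

Work:
E[P1] = p·q·π₁(A,X) + p·(1-q)·π₁(A,Y) + (1-p)·q·π₁(B,X) + (1-p)·(1-q)·π₁(B,Y)
= 0.23·0.31·2 + 0.23·0.69·6 + 0.77·0.31·1 + 0.77·0.69·4
= 3.4587

E[P2] = 1.5474 (similar calculation)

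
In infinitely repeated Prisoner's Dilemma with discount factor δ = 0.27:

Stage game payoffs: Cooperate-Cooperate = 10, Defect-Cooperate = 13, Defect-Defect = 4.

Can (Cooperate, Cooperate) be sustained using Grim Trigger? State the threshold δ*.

δ* = 0.3333; since δ = 0.27 < 0.3333, cooperation cannot be sustained

Work:
For Grim Trigger:
Cooperate forever: 10/(1-δ)
Defect then punished: 13 + 4·δ/(1-δ)
Need: 10/(1-δ) ≥ 13 + 4·δ/(1-δ)
Solving: δ ≥ (T-R)/(T-P) = (13-10)/(13-4) = 0.3333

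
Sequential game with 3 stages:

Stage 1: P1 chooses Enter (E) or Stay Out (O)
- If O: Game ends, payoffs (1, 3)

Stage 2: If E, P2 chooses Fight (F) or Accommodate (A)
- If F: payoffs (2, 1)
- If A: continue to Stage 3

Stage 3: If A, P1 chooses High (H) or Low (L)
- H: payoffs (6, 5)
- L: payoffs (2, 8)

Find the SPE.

SPE: (E, A, H); Outcome (6, 5)

Work:
Stage 3: P1 chooses H (6 vs 2)
Stage 2: P2: F->1, A->5 (anticipating H). Choose A
Stage 1: P1: O->1, E->6 (anticipating A, H). Choose E
SPE path: E -> A -> H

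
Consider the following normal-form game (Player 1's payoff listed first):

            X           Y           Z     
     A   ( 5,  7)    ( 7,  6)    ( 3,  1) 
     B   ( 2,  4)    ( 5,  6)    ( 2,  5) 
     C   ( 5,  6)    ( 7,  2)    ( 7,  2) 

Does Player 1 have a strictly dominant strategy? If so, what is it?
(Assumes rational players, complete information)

No strictly dominant strategy exists for Player 1

Work:
A strategy strictly dominates another if it gives a strictly higher payoff against every opponent action. Compare each pair of P1's strategies column-by-column:
  A vs B: [5 vs 2, 7 vs 5, 3 vs 2] → A strictly dominates B
  A vs C: [5 vs 5, 7 vs 7, 3 vs 7] → A does not strictly dominate C (column X: 5 ≤ 5)
  B vs A: [2 vs 5, 5 vs 7, 2 vs 3] → B does not strictly dominate A (column X: 2 ≤ 5)
  B vs C: [2 vs 5, 5 vs 7, 2 vs 7] → B does not strictly dominate C (column X: 2 ≤ 5)
  C vs A: [5 vs 5, 7 vs 7, 7 vs 3] → C does not strictly dominate A (column X: 5 ≤ 5)
  C vs B: [5 vs 2, 7 vs 5, 7 vs 2] → C strictly dominates B
No single strategy strictly dominates all others → no strictly dominant strategy.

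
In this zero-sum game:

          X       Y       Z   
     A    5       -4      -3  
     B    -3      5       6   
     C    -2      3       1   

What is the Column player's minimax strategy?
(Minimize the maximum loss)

Column should play X or Y (all achieve the minimum), value = 5

Work:
Column player minimizes Row's maximum payoff:
Column X: max payoff to Row = 5
Column Y: max payoff to Row = 5
Column Z: max payoff to Row = 6
Minimum is 5, achieved by columns X, Y (tied).
Each of X or Y is a minimax strategy.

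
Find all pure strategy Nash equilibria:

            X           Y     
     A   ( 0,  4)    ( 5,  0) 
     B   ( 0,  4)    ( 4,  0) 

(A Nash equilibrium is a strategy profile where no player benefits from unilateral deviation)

Nash equilibrium: (A, X), (B, X)

Work:
Best responses:
  P1 vs X: payoffs [0, 0] → best response A/B (payoff 0)
  P1 vs Y: payoffs [5, 4] → best response A (payoff 5)
  P2 vs A: payoffs [4, 0] → best response X (payoff 4)
  P2 vs B: payoffs [4, 0] → best response X (payoff 4)
Mutual best responses: (A,X), (B,X) → Nash equilibria.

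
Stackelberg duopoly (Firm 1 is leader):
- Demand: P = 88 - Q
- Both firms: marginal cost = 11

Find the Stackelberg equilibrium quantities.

q₁* (leader) = 38.5, q₂* (follower) = 19.25

Work:
Follower's reaction: q₂ = (a - c - q₁)/2
Leader substitutes: π₁ = q₁·(a - q₁ - (a-c-q₁)/2 - c)
FOC: q₁* = (88 - 11)/2 = 38.50
Then: q₂* = (88 - 11 - 38.5)/2 = 19.25
Leader has first-mover advantage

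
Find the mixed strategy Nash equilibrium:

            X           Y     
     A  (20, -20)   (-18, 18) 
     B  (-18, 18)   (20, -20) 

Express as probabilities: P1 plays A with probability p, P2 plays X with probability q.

p = 0.5, q = 0.5

Work:
Find probabilities that make opponent indifferent:
P2 chooses q to make P1 indifferent between A and B
P1 chooses p to make P2 indifferent between X and Y
Mixed NE: P1 plays (A: 0.5, B: 0.5), P2 plays (X: 0.5, Y: 0.5)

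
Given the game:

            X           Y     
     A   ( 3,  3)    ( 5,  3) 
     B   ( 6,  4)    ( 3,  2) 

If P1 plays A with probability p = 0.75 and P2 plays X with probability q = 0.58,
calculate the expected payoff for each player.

E[P1] = 4.065, E[P2] = 3.04

Work:
E[P1] = p·q·π₁(A,X) + p·(1-q)·π₁(A,Y) + (1-p)·q·π₁(B,X) + (1-p)·(1-q)·π₁(B,Y)
= 0.75·0.58·3 + 0.75·0.42·5 + 0.25·0.58·6 + 0.25·0.42·3
= 4.065

E[P2] = 3.04 (similar calculation)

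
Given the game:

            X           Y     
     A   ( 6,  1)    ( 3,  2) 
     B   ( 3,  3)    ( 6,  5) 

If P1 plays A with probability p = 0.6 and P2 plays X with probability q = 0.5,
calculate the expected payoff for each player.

E[P1] = 4.5, E[P2] = 2.5

Work:
E[P1] = p·q·π₁(A,X) + p·(1-q)·π₁(A,Y) + (1-p)·q·π₁(B,X) + (1-p)·(1-q)·π₁(B,Y)
= 0.6·0.5·6 + 0.6·0.5·3 + 0.4·0.5·3 + 0.4·0.5·6
= 4.5

E[P2] = 2.5 (similar calculation)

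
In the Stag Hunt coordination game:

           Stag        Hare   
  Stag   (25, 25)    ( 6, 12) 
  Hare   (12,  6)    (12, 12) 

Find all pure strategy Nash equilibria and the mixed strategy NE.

Pure NE: (Stag, Stag) and (Hare, Hare); Mixed NE: p = 0.3158, q = 0.3158

Work:
Check pure NE:
(Stag, Stag): (25, 25) - no unilateral deviation beneficial
(Hare, Hare): (12, 12) - no unilateral deviation beneficial
Mixed NE: P1 plays Stag with p = 0.3158, P2 plays Stag with q = 0.3158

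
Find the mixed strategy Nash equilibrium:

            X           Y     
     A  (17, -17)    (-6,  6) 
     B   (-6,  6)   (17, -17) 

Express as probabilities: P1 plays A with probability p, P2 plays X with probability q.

p = 0.5, q = 0.5

Work:
Find probabilities that make opponent indifferent:
P2 chooses q to make P1 indifferent between A and B
P1 chooses p to make P2 indifferent between X and Y
Mixed NE: P1 plays (A: 0.5, B: 0.5), P2 plays (X: 0.5, Y: 0.5)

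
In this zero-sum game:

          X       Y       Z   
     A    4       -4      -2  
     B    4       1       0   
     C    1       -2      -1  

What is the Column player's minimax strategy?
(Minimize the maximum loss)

Column should play Z, value = 0

Work:
Column player minimizes Row's maximum payoff:
Column X: max payoff to Row = 4
Column Y: max payoff to Row = 1
Column Z: max payoff to Row = 0
Minimum is 0, achieved by column Z.
Minimax strategy: Z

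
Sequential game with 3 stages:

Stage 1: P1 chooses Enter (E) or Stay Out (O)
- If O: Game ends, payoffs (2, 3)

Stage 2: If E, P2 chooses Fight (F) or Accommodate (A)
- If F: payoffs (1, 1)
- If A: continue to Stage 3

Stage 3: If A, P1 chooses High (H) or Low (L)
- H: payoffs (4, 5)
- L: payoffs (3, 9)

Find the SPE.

SPE: (E, A, H); Outcome (4, 5)

Work:
Stage 3: P1 chooses H (4 vs 3)
Stage 2: P2: F->1, A->5 (anticipating H). Choose A
Stage 1: P1: O->2, E->4 (anticipating A, H). Choose E
SPE path: E -> A -> H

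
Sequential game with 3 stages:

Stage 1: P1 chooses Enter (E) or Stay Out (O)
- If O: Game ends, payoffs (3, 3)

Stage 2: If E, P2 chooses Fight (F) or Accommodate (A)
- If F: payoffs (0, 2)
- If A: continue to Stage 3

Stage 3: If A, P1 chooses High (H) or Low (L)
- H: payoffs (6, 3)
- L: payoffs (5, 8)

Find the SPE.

SPE: (E, A, H); Outcome (6, 3)

Work:
Stage 3: P1 chooses H (6 vs 5)
Stage 2: P2: F->2, A->3 (anticipating H). Choose A
Stage 1: P1: O->3, E->6 (anticipating A, H). Choose E
SPE path: E -> A -> H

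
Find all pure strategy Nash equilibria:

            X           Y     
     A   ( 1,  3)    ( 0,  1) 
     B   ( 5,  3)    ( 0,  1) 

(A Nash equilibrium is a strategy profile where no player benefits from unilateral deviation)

Nash equilibrium: (B, X)

Work:
Best responses:
  P1 vs X: payoffs [1, 5] → best response B (payoff 5)
  P1 vs Y: payoffs [0, 0] → best response A/B (payoff 0)
  P2 vs A: payoffs [3, 1] → best response X (payoff 3)
  P2 vs B: payoffs [3, 1] → best response X (payoff 3)
Mutual best responses: (B,X) → Nash equilibria.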